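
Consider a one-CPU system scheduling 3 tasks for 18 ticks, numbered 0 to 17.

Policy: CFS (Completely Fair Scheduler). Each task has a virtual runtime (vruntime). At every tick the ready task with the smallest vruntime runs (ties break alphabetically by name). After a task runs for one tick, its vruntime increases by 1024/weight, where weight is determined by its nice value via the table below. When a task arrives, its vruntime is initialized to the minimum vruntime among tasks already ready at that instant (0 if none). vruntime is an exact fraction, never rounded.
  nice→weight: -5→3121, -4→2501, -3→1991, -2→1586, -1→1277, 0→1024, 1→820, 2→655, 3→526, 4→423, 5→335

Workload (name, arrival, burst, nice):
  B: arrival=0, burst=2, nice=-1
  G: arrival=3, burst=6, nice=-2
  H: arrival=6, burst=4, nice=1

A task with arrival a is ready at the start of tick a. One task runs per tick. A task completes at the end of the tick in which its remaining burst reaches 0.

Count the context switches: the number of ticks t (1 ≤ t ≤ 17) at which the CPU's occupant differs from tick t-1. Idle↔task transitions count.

t=0: vr[B=0] → run B
t=1: vr[B=1024/1277] → run B
t=2: (idle)
t=3: vr[G=0] → run G
t=4: vr[G=512/793] → run G
t=5: vr[G=1024/793] → run G
t=6: vr[G=1536/793 H=1536/793] → run G
t=7: vr[G=2048/793 H=1536/793] → run H
t=8: vr[G=2048/793 H=517888/162565] → run G
t=9: vr[G=2560/793 H=517888/162565] → run H
t=10: vr[G=2560/793 H=720896/162565] → run G
t=11: vr[H=720896/162565] → run H
t=12: vr[H=923904/162565] → run H
t=13: (idle)
t=14: (idle)
t=15: (idle)
t=16: (idle)
t=17: (idle)

context switches = 8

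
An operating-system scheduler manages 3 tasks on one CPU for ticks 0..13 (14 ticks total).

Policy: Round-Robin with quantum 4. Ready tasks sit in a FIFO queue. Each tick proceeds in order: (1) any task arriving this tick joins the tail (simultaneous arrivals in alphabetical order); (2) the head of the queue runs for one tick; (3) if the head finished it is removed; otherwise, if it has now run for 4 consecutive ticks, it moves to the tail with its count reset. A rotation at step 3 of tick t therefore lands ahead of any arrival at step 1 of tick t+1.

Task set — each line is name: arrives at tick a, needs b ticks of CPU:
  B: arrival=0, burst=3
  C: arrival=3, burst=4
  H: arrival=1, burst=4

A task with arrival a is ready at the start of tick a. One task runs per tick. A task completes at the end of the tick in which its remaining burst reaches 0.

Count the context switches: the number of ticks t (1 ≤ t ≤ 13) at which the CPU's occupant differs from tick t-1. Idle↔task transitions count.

t=0: queue=[B] q_used=0 → run B
t=1: queue=[B,H] q_used=1 → run B
t=2: queue=[B,H] q_used=2 → run B
t=3: queue=[H,C] q_used=0 → run H
t=4: queue=[H,C] q_used=1 → run H
t=5: queue=[H,C] q_used=2 → run H
t=6: queue=[H,C] q_used=3 → run H
t=7: queue=[C] q_used=0 → run C
t=8: queue=[C] q_used=1 → run C
t=9: queue=[C] q_used=2 → run C
t=10: queue=[C] q_used=3 → run C
t=11: (idle)
t=12: (idle)
t=13: (idle)

context switches = 3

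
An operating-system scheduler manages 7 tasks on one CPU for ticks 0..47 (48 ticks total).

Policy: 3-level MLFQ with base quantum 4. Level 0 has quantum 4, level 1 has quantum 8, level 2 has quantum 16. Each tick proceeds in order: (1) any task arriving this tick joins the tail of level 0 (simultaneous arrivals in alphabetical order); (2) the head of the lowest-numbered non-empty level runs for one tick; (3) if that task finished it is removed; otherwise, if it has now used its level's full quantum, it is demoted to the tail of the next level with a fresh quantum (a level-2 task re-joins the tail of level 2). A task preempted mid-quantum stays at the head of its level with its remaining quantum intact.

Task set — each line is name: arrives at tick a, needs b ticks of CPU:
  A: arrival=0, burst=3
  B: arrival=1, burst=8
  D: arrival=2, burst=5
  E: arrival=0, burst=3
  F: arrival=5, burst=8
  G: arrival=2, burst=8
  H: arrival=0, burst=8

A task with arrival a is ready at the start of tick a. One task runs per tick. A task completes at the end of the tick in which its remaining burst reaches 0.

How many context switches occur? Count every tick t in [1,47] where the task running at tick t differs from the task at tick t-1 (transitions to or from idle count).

t=0: L0/L1/L2 = AEH/-/- → run A
t=1: L0/L1/L2 = AEHB/-/- → run A
t=2: L0/L1/L2 = AEHBDG/-/- → run A
t=3: L0/L1/L2 = EHBDG/-/- → run E
t=4: L0/L1/L2 = EHBDG/-/- → run E
t=5: L0/L1/L2 = EHBDGF/-/- → run E
t=6: L0/L1/L2 = HBDGF/-/- → run H
t=7: L0/L1/L2 = HBDGF/-/- → run H
t=8: L0/L1/L2 = HBDGF/-/- → run H
t=9: L0/L1/L2 = HBDGF/-/- → run H
t=10: L0/L1/L2 = BDGF/H/- → run B
t=11: L0/L1/L2 = BDGF/H/- → run B
t=12: L0/L1/L2 = BDGF/H/- → run B
t=13: L0/L1/L2 = BDGF/H/- → run B
t=14: L0/L1/L2 = DGF/HB/- → run D
t=15: L0/L1/L2 = DGF/HB/- → run D
t=16: L0/L1/L2 = DGF/HB/- → run D
t=17: L0/L1/L2 = DGF/HB/- → run D
t=18: L0/L1/L2 = GF/HBD/- → run G
t=19: L0/L1/L2 = GF/HBD/- → run G
t=20: L0/L1/L2 = GF/HBD/- → run G
t=21: L0/L1/L2 = GF/HBD/- → run G
t=22: L0/L1/L2 = F/HBDG/- → run F
t=23: L0/L1/L2 = F/HBDG/- → run F
t=24: L0/L1/L2 = F/HBDG/- → run F
t=25: L0/L1/L2 = F/HBDG/- → run F
t=26: L0/L1/L2 = -/HBDGF/- → run H
t=27: L0/L1/L2 = -/HBDGF/- → run H
t=28: L0/L1/L2 = -/HBDGF/- → run H
t=29: L0/L1/L2 = -/HBDGF/- → run H
t=30: L0/L1/L2 = -/BDGF/- → run B
t=31: L0/L1/L2 = -/BDGF/- → run B
t=32: L0/L1/L2 = -/BDGF/- → run B
t=33: L0/L1/L2 = -/BDGF/- → run B
t=34: L0/L1/L2 = -/DGF/- → run D
t=35: L0/L1/L2 = -/GF/- → run G
t=36: L0/L1/L2 = -/GF/- → run G
t=37: L0/L1/L2 = -/GF/- → run G
t=38: L0/L1/L2 = -/GF/- → run G
t=39: L0/L1/L2 = -/F/- → run F
t=40: L0/L1/L2 = -/F/- → run F
t=41: L0/L1/L2 = -/F/- → run F
t=42: L0/L1/L2 = -/F/- → run F
t=43: (idle)
t=44: (idle)
t=45: (idle)
t=46: (idle)
t=47: (idle)

context switches = 12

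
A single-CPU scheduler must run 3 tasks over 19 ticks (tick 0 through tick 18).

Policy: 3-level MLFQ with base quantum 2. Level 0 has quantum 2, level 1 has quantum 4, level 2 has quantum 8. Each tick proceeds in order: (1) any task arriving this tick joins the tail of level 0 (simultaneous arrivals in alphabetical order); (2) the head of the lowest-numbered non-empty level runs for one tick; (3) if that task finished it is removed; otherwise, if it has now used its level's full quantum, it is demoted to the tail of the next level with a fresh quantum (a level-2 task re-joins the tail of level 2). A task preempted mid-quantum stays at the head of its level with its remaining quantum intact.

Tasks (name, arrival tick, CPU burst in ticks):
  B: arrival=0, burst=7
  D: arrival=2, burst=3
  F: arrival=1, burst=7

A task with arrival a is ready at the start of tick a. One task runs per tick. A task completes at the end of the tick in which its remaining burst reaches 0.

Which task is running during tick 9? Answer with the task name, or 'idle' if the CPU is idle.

t=0: L0/L1/L2 = B/-/- → run B
t=1: L0/L1/L2 = BF/-/- → run B
t=2: L0/L1/L2 = FD/B/- → run F
t=3: L0/L1/L2 = FD/B/- → run F
t=4: L0/L1/L2 = D/BF/- → run D
t=5: L0/L1/L2 = D/BF/- → run D
t=6: L0/L1/L2 = -/BFD/- → run B
t=7: L0/L1/L2 = -/BFD/- → run B
t=8: L0/L1/L2 = -/BFD/- → run B
t=9: L0/L1/L2 = -/BFD/- → run B
t=10: L0/L1/L2 = -/FD/B → run F
t=11: L0/L1/L2 = -/FD/B → run F
t=12: L0/L1/L2 = -/FD/B → run F
t=13: L0/L1/L2 = -/FD/B → run F
t=14: L0/L1/L2 = -/D/BF → run D
t=15: L0/L1/L2 = -/-/BF → run B
t=16: L0/L1/L2 = -/-/F → run F
t=17: (idle)
t=18: (idle)

running at tick 9 = B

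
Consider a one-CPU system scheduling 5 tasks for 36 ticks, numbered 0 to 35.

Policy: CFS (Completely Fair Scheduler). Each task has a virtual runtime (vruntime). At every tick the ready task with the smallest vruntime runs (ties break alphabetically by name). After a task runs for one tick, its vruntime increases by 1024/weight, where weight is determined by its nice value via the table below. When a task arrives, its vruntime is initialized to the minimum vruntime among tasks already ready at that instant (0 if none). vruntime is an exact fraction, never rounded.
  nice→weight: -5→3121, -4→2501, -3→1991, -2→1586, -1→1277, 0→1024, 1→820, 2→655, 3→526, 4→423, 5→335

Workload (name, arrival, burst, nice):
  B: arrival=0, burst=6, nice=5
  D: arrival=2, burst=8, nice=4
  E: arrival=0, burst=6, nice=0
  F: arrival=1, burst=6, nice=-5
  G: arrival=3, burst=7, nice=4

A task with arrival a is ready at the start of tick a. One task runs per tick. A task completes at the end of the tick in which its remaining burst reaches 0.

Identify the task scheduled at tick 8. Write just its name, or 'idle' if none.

t=0: vr[B=0 E=0] → run B
t=1: vr[B=1024/335 E=0 F=0] → run E
t=2: vr[B=1024/335 D=0 E=1 F=0] → run D
t=3: vr[B=1024/335 D=1024/423 E=1 F=0 G=0] → run F
t=4: vr[B=1024/335 D=1024/423 E=1 F=1024/3121 G=0] → run G
t=5: vr[B=1024/335 D=1024/423 E=1 F=1024/3121 G=1024/423] → run F
t=6: vr[B=1024/335 D=1024/423 E=1 F=2048/3121 G=1024/423] → run F
t=7: vr[B=1024/335 D=1024/423 E=1 F=3072/3121 G=1024/423] → run F
t=8: vr[B=1024/335 D=1024/423 E=1 F=4096/3121 G=1024/423] → run E
t=9: vr[B=1024/335 D=1024/423 E=2 F=4096/3121 G=1024/423] → run F
t=10: vr[B=1024/335 D=1024/423 E=2 F=5120/3121 G=1024/423] → run F
t=11: vr[B=1024/335 D=1024/423 E=2 G=1024/423] → run E
t=12: vr[B=1024/335 D=1024/423 E=3 G=1024/423] → run D
t=13: vr[B=1024/335 D=2048/423 E=3 G=1024/423] → run G
t=14: vr[B=1024/335 D=2048/423 E=3 G=2048/423] → run E
t=15: vr[B=1024/335 D=2048/423 E=4 G=2048/423] → run B
t=16: vr[B=2048/335 D=2048/423 E=4 G=2048/423] → run E
t=17: vr[B=2048/335 D=2048/423 E=5 G=2048/423] → run D
t=18: vr[B=2048/335 D=1024/141 E=5 G=2048/423] → run G
t=19: vr[B=2048/335 D=1024/141 E=5 G=1024/141] → run E
t=20: vr[B=2048/335 D=1024/141 G=1024/141] → run B
t=21: vr[B=3072/335 D=1024/141 G=1024/141] → run D
t=22: vr[B=3072/335 D=4096/423 G=1024/141] → run G
t=23: vr[B=3072/335 D=4096/423 G=4096/423] → run B
t=24: vr[B=4096/335 D=4096/423 G=4096/423] → run D
t=25: vr[B=4096/335 D=5120/423 G=4096/423] → run G
t=26: vr[B=4096/335 D=5120/423 G=5120/423] → run D
t=27: vr[B=4096/335 D=2048/141 G=5120/423] → run G
t=28: vr[B=4096/335 D=2048/141 G=2048/141] → run B
t=29: vr[B=1024/67 D=2048/141 G=2048/141] → run D
t=30: vr[B=1024/67 D=7168/423 G=2048/141] → run G
t=31: vr[B=1024/67 D=7168/423] → run B
t=32: vr[D=7168/423] → run D
t=33: (idle)
t=34: (idle)
t=35: (idle)

running at tick 8 = E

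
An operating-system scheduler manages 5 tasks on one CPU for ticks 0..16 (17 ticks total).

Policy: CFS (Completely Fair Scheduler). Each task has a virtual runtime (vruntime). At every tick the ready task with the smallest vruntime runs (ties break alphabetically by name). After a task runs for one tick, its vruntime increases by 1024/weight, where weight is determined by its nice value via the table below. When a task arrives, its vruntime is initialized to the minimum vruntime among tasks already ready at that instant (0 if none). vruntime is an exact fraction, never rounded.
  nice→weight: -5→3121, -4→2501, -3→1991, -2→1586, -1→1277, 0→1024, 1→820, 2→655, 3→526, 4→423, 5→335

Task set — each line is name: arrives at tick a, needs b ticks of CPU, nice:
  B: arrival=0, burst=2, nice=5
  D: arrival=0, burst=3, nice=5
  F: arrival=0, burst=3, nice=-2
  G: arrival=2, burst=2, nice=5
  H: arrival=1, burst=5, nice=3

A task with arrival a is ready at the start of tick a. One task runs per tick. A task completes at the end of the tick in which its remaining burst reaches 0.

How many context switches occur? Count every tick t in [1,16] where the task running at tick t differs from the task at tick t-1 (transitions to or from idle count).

t=0: vr[B=0 D=0 F=0] → run B
t=1: vr[B=1024/335 D=0 F=0 H=0] → run D
t=2: vr[B=1024/335 D=1024/335 F=0 G=0 H=0] → run F
t=3: vr[B=1024/335 D=1024/335 F=512/793 G=0 H=0] → run G
t=4: vr[B=1024/335 D=1024/335 F=512/793 G=1024/335 H=0] → run H
t=5: vr[B=1024/335 D=1024/335 F=512/793 G=1024/335 H=512/263] → run F
t=6: vr[B=1024/335 D=1024/335 F=1024/793 G=1024/335 H=512/263] → run F
t=7: vr[B=1024/335 D=1024/335 G=1024/335 H=512/263] → run H
t=8: vr[B=1024/335 D=1024/335 G=1024/335 H=1024/263] → run B
t=9: vr[D=1024/335 G=1024/335 H=1024/263] → run D
t=10: vr[D=2048/335 G=1024/335 H=1024/263] → run G
t=11: vr[D=2048/335 H=1024/263] → run H
t=12: vr[D=2048/335 H=1536/263] → run H
t=13: vr[D=2048/335 H=2048/263] → run D
t=14: vr[H=2048/263] → run H
t=15: (idle)
t=16: (idle)

context switches = 13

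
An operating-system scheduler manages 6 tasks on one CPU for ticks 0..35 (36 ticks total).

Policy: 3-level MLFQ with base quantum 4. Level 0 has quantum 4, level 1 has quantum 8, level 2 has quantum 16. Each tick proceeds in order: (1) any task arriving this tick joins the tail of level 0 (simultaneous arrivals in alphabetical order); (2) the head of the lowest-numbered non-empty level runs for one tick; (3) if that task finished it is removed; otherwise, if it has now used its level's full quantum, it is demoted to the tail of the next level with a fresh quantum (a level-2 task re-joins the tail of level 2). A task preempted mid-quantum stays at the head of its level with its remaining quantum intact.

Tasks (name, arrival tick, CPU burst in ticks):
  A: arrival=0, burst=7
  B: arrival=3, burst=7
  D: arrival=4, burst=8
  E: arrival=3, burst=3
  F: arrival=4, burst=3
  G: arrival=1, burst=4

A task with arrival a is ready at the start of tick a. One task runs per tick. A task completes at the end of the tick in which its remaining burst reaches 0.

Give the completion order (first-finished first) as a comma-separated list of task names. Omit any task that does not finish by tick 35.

t=0: L0/L1/L2 = A/-/- → run A
t=1: L0/L1/L2 = AG/-/- → run A
t=2: L0/L1/L2 = AG/-/- → run A
t=3: L0/L1/L2 = AGBE/-/- → run A
t=4: L0/L1/L2 = GBEDF/A/- → run G
t=5: L0/L1/L2 = GBEDF/A/- → run G
t=6: L0/L1/L2 = GBEDF/A/- → run G
t=7: L0/L1/L2 = GBEDF/A/- → run G
t=8: L0/L1/L2 = BEDF/A/- → run B
t=9: L0/L1/L2 = BEDF/A/- → run B
t=10: L0/L1/L2 = BEDF/A/- → run B
t=11: L0/L1/L2 = BEDF/A/- → run B
t=12: L0/L1/L2 = EDF/AB/- → run E
t=13: L0/L1/L2 = EDF/AB/- → run E
t=14: L0/L1/L2 = EDF/AB/- → run E
t=15: L0/L1/L2 = DF/AB/- → run D
t=16: L0/L1/L2 = DF/AB/- → run D
t=17: L0/L1/L2 = DF/AB/- → run D
t=18: L0/L1/L2 = DF/AB/- → run D
t=19: L0/L1/L2 = F/ABD/- → run F
t=20: L0/L1/L2 = F/ABD/- → run F
t=21: L0/L1/L2 = F/ABD/- → run F
t=22: L0/L1/L2 = -/ABD/- → run A
t=23: L0/L1/L2 = -/ABD/- → run A
t=24: L0/L1/L2 = -/ABD/- → run A
t=25: L0/L1/L2 = -/BD/- → run B
t=26: L0/L1/L2 = -/BD/- → run B
t=27: L0/L1/L2 = -/BD/- → run B
t=28: L0/L1/L2 = -/D/- → run D
t=29: L0/L1/L2 = -/D/- → run D
t=30: L0/L1/L2 = -/D/- → run D
t=31: L0/L1/L2 = -/D/- → run D
t=32: (idle)
t=33: (idle)
t=34: (idle)
t=35: (idle)

completion order = G, E, F, A, B, D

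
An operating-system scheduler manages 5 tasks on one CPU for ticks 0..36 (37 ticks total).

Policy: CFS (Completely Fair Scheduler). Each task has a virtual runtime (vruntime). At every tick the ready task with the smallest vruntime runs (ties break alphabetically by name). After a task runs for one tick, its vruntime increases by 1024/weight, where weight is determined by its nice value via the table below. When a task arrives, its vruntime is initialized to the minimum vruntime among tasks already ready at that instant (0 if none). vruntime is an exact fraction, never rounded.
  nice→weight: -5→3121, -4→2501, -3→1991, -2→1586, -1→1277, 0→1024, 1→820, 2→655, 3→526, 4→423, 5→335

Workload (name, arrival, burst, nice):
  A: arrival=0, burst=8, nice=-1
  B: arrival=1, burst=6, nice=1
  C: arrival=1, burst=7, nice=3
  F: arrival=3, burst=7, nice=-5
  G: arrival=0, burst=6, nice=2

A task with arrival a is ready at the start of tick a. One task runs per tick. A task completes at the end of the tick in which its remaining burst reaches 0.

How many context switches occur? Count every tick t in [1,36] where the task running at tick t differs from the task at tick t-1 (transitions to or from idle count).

context switches = 32

t=0: vr[A=0 G=0] → run A
t=1: vr[A=1024/1277 B=0 C=0 G=0] → run B
t=2: vr[A=1024/1277 B=256/205 C=0 G=0] → run C
t=3: vr[A=1024/1277 B=256/205 C=512/263 F=0 G=0] → run F
t=4: vr[A=1024/1277 B=256/205 C=512/263 F=1024/3121 G=0] → run G
t=5: vr[A=1024/1277 B=256/205 C=512/263 F=1024/3121 G=1024/655] → run F
t=6: vr[A=1024/1277 B=256/205 C=512/263 F=2048/3121 G=1024/655] → run F
t=7: vr[A=1024/1277 B=256/205 C=512/263 F=3072/3121 G=1024/655] → run A
t=8: vr[A=2048/1277 B=256/205 C=512/263 F=3072/3121 G=1024/655] → run F
t=9: vr[A=2048/1277 B=256/205 C=512/263 F=4096/3121 G=1024/655] → run B
t=10: vr[A=2048/1277 B=512/205 C=512/263 F=4096/3121 G=1024/655] → run F
t=11: vr[A=2048/1277 B=512/205 C=512/263 F=5120/3121 G=1024/655] → run G
t=12: vr[A=2048/1277 B=512/205 C=512/263 F=5120/3121 G=2048/655] → run A
t=13: vr[A=3072/1277 B=512/205 C=512/263 F=5120/3121 G=2048/655] → run F
t=14: vr[A=3072/1277 B=512/205 C=512/263 F=6144/3121 G=2048/655] → run C
t=15: vr[A=3072/1277 B=512/205 C=1024/263 F=6144/3121 G=2048/655] → run F
t=16: vr[A=3072/1277 B=512/205 C=1024/263 G=2048/655] → run A
t=17: vr[A=4096/1277 B=512/205 C=1024/263 G=2048/655] → run B
t=18: vr[A=4096/1277 B=768/205 C=1024/263 G=2048/655] → run G
t=19: vr[A=4096/1277 B=768/205 C=1024/263 G=3072/655] → run A
t=20: vr[A=5120/1277 B=768/205 C=1024/263 G=3072/655] → run B
t=21: vr[A=5120/1277 B=1024/205 C=1024/263 G=3072/655] → run C
t=22: vr[A=5120/1277 B=1024/205 C=1536/263 G=3072/655] → run A
t=23: vr[A=6144/1277 B=1024/205 C=1536/263 G=3072/655] → run G
t=24: vr[A=6144/1277 B=1024/205 C=1536/263 G=4096/655] → run A
t=25: vr[A=7168/1277 B=1024/205 C=1536/263 G=4096/655] → run B
t=26: vr[A=7168/1277 B=256/41 C=1536/263 G=4096/655] → run A
t=27: vr[B=256/41 C=1536/263 G=4096/655] → run C
t=28: vr[B=256/41 C=2048/263 G=4096/655] → run B
t=29: vr[C=2048/263 G=4096/655] → run G
t=30: vr[C=2048/263 G=1024/131] → run C
t=31: vr[C=2560/263 G=1024/131] → run G
t=32: vr[C=2560/263] → run C
t=33: vr[C=3072/263] → run C
t=34: (idle)
t=35: (idle)
t=36: (idle)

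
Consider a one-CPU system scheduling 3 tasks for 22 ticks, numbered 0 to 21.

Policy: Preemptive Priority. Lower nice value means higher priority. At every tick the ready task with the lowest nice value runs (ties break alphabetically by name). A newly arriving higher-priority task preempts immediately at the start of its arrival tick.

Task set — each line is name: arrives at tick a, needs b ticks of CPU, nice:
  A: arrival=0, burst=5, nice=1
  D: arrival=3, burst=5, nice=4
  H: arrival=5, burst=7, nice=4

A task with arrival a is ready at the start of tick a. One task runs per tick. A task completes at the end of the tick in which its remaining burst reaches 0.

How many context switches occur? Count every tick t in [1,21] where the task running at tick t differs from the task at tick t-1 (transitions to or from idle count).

t=0: ready={A} → run A
t=1: ready={A} → run A
t=2: ready={A} → run A
t=3: ready={A,D} → run A
t=4: ready={A,D} → run A
t=5: ready={D,H} → run D
t=6: ready={D,H} → run D
t=7: ready={D,H} → run D
t=8: ready={D,H} → run D
t=9: ready={D,H} → run D
t=10: ready={H} → run H
t=11: ready={H} → run H
t=12: ready={H} → run H
t=13: ready={H} → run H
t=14: ready={H} → run H
t=15: ready={H} → run H
t=16: ready={H} → run H
t=17: (idle)
t=18: (idle)
t=19: (idle)
t=20: (idle)
t=21: (idle)

context switches = 3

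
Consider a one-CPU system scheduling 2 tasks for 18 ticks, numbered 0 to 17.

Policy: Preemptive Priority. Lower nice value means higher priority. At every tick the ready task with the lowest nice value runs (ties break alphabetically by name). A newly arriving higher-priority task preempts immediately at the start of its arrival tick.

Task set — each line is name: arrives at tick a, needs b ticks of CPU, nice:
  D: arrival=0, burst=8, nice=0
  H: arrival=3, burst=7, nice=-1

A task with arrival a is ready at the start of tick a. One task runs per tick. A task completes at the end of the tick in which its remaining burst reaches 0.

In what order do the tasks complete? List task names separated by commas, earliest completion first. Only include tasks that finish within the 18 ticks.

completion order = H, D

t=0: ready={D} → run D
t=1: ready={D} → run D
t=2: ready={D} → run D
t=3: ready={D,H} → run H
t=4: ready={D,H} → run H
t=5: ready={D,H} → run H
t=6: ready={D,H} → run H
t=7: ready={D,H} → run H
t=8: ready={D,H} → run H
t=9: ready={D,H} → run H
t=10: ready={D} → run D
t=11: ready={D} → run D
t=12: ready={D} → run D
t=13: ready={D} → run D
t=14: ready={D} → run D
t=15: (idle)
t=16: (idle)
t=17: (idle)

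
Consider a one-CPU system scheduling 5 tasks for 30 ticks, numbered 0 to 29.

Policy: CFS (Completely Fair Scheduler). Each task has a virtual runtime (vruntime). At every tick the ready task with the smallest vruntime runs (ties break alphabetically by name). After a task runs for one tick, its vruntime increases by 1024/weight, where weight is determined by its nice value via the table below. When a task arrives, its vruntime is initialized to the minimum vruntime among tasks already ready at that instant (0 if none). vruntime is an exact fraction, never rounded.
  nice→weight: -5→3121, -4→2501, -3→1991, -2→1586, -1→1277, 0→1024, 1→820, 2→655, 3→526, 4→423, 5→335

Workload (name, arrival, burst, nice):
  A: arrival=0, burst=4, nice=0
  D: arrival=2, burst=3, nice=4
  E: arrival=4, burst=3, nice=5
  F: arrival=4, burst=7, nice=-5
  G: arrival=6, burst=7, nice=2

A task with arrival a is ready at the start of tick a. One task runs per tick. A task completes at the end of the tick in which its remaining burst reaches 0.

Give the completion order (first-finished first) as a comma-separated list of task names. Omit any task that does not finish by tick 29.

completion order = A, F, D, E, G

t=0: vr[A=0] → run A
t=1: vr[A=1] → run A
t=2: vr[A=2 D=2] → run A
t=3: vr[A=3 D=2] → run D
t=4: vr[A=3 D=1870/423 E=3 F=3] → run A
t=5: vr[D=1870/423 E=3 F=3] → run E
t=6: vr[D=1870/423 E=2029/335 F=3 G=3] → run F
t=7: vr[D=1870/423 E=2029/335 F=10387/3121 G=3] → run G
t=8: vr[D=1870/423 E=2029/335 F=10387/3121 G=2989/655] → run F
t=9: vr[D=1870/423 E=2029/335 F=11411/3121 G=2989/655] → run F
t=10: vr[D=1870/423 E=2029/335 F=12435/3121 G=2989/655] → run F
t=11: vr[D=1870/423 E=2029/335 F=13459/3121 G=2989/655] → run F
t=12: vr[D=1870/423 E=2029/335 F=14483/3121 G=2989/655] → run D
t=13: vr[D=2894/423 E=2029/335 F=14483/3121 G=2989/655] → run G
t=14: vr[D=2894/423 E=2029/335 F=14483/3121 G=4013/655] → run F
t=15: vr[D=2894/423 E=2029/335 F=15507/3121 G=4013/655] → run F
t=16: vr[D=2894/423 E=2029/335 G=4013/655] → run E
t=17: vr[D=2894/423 E=3053/335 G=4013/655] → run G
t=18: vr[D=2894/423 E=3053/335 G=5037/655] → run D
t=19: vr[E=3053/335 G=5037/655] → run G
t=20: vr[E=3053/335 G=6061/655] → run E
t=21: vr[G=6061/655] → run G
t=22: vr[G=1417/131] → run G
t=23: vr[G=8109/655] → run G
t=24: (idle)
t=25: (idle)
t=26: (idle)
t=27: (idle)
t=28: (idle)
t=29: (idle)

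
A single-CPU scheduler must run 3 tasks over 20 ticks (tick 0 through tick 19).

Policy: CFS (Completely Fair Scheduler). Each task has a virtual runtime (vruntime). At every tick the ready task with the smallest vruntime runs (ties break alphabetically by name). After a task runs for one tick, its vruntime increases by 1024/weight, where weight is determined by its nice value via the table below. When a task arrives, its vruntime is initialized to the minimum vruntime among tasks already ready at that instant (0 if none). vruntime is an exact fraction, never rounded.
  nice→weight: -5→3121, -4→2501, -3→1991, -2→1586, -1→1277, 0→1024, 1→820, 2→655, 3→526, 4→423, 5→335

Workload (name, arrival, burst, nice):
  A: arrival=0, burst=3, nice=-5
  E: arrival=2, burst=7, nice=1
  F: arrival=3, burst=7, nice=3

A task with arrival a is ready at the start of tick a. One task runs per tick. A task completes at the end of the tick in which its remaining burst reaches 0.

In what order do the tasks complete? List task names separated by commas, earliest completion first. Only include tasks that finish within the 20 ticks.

t=0: vr[A=0] → run A
t=1: vr[A=1024/3121] → run A
t=2: vr[A=2048/3121 E=2048/3121] → run A
t=3: vr[E=2048/3121 F=2048/3121] → run E
t=4: vr[E=1218816/639805 F=2048/3121] → run F
t=5: vr[E=1218816/639805 F=2136576/820823] → run E
t=6: vr[E=2017792/639805 F=2136576/820823] → run F
t=7: vr[E=2017792/639805 F=3734528/820823] → run E
t=8: vr[E=2816768/639805 F=3734528/820823] → run E
t=9: vr[E=3615744/639805 F=3734528/820823] → run F
t=10: vr[E=3615744/639805 F=5332480/820823] → run E
t=11: vr[E=882944/127961 F=5332480/820823] → run F
t=12: vr[E=882944/127961 F=6930432/820823] → run E
t=13: vr[E=5213696/639805 F=6930432/820823] → run E
t=14: vr[F=6930432/820823] → run F
t=15: vr[F=8528384/820823] → run F
t=16: vr[F=10126336/820823] → run F
t=17: (idle)
t=18: (idle)
t=19: (idle)

completion order = A, E, F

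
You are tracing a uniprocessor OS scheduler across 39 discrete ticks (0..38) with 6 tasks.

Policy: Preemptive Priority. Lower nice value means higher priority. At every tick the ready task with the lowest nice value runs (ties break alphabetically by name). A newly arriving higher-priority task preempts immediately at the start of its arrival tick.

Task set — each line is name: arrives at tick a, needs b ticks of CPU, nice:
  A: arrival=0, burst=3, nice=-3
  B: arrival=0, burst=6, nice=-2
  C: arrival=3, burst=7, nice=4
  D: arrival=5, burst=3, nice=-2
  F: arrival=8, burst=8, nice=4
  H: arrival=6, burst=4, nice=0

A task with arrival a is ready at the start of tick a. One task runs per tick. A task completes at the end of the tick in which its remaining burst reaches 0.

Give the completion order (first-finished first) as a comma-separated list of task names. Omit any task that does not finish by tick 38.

completion order = A, B, D, H, C, F

t=0: ready={A,B} → run A
t=1: ready={A,B} → run A
t=2: ready={A,B} → run A
t=3: ready={B,C} → run B
t=4: ready={B,C} → run B
t=5: ready={B,C,D} → run B
t=6: ready={B,C,D,H} → run B
t=7: ready={B,C,D,H} → run B
t=8: ready={B,C,D,F,H} → run B
t=9: ready={C,D,F,H} → run D
t=10: ready={C,D,F,H} → run D
t=11: ready={C,D,F,H} → run D
t=12: ready={C,F,H} → run H
t=13: ready={C,F,H} → run H
t=14: ready={C,F,H} → run H
t=15: ready={C,F,H} → run H
t=16: ready={C,F} → run C
t=17: ready={C,F} → run C
t=18: ready={C,F} → run C
t=19: ready={C,F} → run C
t=20: ready={C,F} → run C
t=21: ready={C,F} → run C
t=22: ready={C,F} → run C
t=23: ready={F} → run F
t=24: ready={F} → run F
t=25: ready={F} → run F
t=26: ready={F} → run F
t=27: ready={F} → run F
t=28: ready={F} → run F
t=29: ready={F} → run F
t=30: ready={F} → run F
t=31: (idle)
t=32: (idle)
t=33: (idle)
t=34: (idle)
t=35: (idle)
t=36: (idle)
t=37: (idle)
t=38: (idle)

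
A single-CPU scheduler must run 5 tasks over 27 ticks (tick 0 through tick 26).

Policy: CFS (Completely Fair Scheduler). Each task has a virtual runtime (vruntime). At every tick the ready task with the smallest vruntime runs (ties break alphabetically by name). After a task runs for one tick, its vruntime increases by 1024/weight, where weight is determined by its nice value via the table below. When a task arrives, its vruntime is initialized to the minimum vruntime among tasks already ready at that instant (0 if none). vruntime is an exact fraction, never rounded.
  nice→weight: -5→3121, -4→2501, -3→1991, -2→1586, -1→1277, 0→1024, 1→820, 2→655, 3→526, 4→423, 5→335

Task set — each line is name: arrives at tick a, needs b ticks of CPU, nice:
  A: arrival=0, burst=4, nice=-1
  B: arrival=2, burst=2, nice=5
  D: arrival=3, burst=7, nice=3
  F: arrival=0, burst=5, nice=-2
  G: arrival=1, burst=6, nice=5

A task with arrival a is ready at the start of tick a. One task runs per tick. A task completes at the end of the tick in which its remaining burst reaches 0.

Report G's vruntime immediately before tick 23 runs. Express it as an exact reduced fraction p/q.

vruntime(G, start of tick 23) = 1024/67

t=0: vr[A=0 F=0] → run A
t=1: vr[A=1024/1277 F=0 G=0] → run F
t=2: vr[A=1024/1277 B=0 F=512/793 G=0] → run B
t=3: vr[A=1024/1277 B=1024/335 D=0 F=512/793 G=0] → run D
t=4: vr[A=1024/1277 B=1024/335 D=512/263 F=512/793 G=0] → run G
t=5: vr[A=1024/1277 B=1024/335 D=512/263 F=512/793 G=1024/335] → run F
t=6: vr[A=1024/1277 B=1024/335 D=512/263 F=1024/793 G=1024/335] → run A
t=7: vr[A=2048/1277 B=1024/335 D=512/263 F=1024/793 G=1024/335] → run F
t=8: vr[A=2048/1277 B=1024/335 D=512/263 F=1536/793 G=1024/335] → run A
t=9: vr[A=3072/1277 B=1024/335 D=512/263 F=1536/793 G=1024/335] → run F
t=10: vr[A=3072/1277 B=1024/335 D=512/263 F=2048/793 G=1024/335] → run D
t=11: vr[A=3072/1277 B=1024/335 D=1024/263 F=2048/793 G=1024/335] → run A
t=12: vr[B=1024/335 D=1024/263 F=2048/793 G=1024/335] → run F
t=13: vr[B=1024/335 D=1024/263 G=1024/335] → run B
t=14: vr[D=1024/263 G=1024/335] → run G
t=15: vr[D=1024/263 G=2048/335] → run D
t=16: vr[D=1536/263 G=2048/335] → run D
t=17: vr[D=2048/263 G=2048/335] → run G
t=18: vr[D=2048/263 G=3072/335] → run D
t=19: vr[D=2560/263 G=3072/335] → run G
t=20: vr[D=2560/263 G=4096/335] → run D
t=21: vr[D=3072/263 G=4096/335] → run D
t=22: vr[G=4096/335] → run G
t=23: vr[G=1024/67] → run G
t=24: (idle)
t=25: (idle)
t=26: (idle)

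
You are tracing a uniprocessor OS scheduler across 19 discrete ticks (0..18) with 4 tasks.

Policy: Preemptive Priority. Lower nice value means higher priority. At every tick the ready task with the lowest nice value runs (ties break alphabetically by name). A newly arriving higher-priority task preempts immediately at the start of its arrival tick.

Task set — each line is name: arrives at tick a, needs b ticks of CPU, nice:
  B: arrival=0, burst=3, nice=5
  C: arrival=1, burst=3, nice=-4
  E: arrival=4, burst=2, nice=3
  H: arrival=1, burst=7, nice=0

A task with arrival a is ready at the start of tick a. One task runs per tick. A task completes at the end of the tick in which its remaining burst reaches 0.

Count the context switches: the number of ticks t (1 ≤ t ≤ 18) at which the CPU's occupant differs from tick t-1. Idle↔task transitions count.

context switches = 5

t=0: ready={B} → run B
t=1: ready={B,C,H} → run C
t=2: ready={B,C,H} → run C
t=3: ready={B,C,H} → run C
t=4: ready={B,E,H} → run H
t=5: ready={B,E,H} → run H
t=6: ready={B,E,H} → run H
t=7: ready={B,E,H} → run H
t=8: ready={B,E,H} → run H
t=9: ready={B,E,H} → run H
t=10: ready={B,E,H} → run H
t=11: ready={B,E} → run E
t=12: ready={B,E} → run E
t=13: ready={B} → run B
t=14: ready={B} → run B
t=15: (idle)
t=16: (idle)
t=17: (idle)
t=18: (idle)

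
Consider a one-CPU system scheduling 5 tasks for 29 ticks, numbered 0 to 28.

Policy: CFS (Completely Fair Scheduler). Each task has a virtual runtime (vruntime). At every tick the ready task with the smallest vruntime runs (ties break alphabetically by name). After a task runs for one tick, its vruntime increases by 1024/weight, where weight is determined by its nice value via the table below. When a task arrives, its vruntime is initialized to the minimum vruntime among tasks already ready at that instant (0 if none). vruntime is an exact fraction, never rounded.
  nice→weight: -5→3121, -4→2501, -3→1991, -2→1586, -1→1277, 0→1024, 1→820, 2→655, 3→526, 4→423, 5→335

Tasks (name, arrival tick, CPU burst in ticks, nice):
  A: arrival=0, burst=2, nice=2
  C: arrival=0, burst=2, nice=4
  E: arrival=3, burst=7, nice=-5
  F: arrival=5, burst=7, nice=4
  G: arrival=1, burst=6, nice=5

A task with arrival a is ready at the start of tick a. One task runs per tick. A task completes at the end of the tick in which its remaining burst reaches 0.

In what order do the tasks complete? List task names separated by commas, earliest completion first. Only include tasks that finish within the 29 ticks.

t=0: vr[A=0 C=0] → run A
t=1: vr[A=1024/655 C=0 G=0] → run C
t=2: vr[A=1024/655 C=1024/423 G=0] → run G
t=3: vr[A=1024/655 C=1024/423 E=1024/655 G=1024/335] → run A
t=4: vr[C=1024/423 E=1024/655 G=1024/335] → run E
t=5: vr[C=1024/423 E=3866624/2044255 F=3866624/2044255 G=1024/335] → run E
t=6: vr[C=1024/423 E=4537344/2044255 F=3866624/2044255 G=1024/335] → run F
t=7: vr[C=1024/423 E=4537344/2044255 F=3728899072/864719865 G=1024/335] → run E
t=8: vr[C=1024/423 E=5208064/2044255 F=3728899072/864719865 G=1024/335] → run C
t=9: vr[E=5208064/2044255 F=3728899072/864719865 G=1024/335] → run E
t=10: vr[E=5878784/2044255 F=3728899072/864719865 G=1024/335] → run E
t=11: vr[E=6549504/2044255 F=3728899072/864719865 G=1024/335] → run G
t=12: vr[E=6549504/2044255 F=3728899072/864719865 G=2048/335] → run E
t=13: vr[E=7220224/2044255 F=3728899072/864719865 G=2048/335] → run E
t=14: vr[F=3728899072/864719865 G=2048/335] → run F
t=15: vr[F=5822216192/864719865 G=2048/335] → run G
t=16: vr[F=5822216192/864719865 G=3072/335] → run F
t=17: vr[F=2638511104/288239955 G=3072/335] → run F
t=18: vr[F=10008850432/864719865 G=3072/335] → run G
t=19: vr[F=10008850432/864719865 G=4096/335] → run F
t=20: vr[F=12102167552/864719865 G=4096/335] → run G
t=21: vr[F=12102167552/864719865 G=1024/67] → run F
t=22: vr[F=4731828224/288239955 G=1024/67] → run G
t=23: vr[F=4731828224/288239955] → run F
t=24: (idle)
t=25: (idle)
t=26: (idle)
t=27: (idle)
t=28: (idle)

completion order = A, C, E, G, F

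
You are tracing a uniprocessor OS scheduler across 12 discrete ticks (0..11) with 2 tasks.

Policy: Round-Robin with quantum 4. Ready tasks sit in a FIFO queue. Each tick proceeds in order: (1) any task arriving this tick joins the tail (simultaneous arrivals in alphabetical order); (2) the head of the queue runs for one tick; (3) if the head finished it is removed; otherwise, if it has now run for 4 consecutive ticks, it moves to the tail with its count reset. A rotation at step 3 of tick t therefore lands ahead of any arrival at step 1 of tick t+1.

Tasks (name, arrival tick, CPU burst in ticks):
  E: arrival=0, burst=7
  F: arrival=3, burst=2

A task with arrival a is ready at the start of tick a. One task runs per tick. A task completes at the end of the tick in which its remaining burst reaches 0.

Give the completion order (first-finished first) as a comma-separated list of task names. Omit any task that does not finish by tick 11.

completion order = F, E

t=0: queue=[E] q_used=0 → run E
t=1: queue=[E] q_used=1 → run E
t=2: queue=[E] q_used=2 → run E
t=3: queue=[E,F] q_used=3 → run E
t=4: queue=[F,E] q_used=0 → run F
t=5: queue=[F,E] q_used=1 → run F
t=6: queue=[E] q_used=0 → run E
t=7: queue=[E] q_used=1 → run E
t=8: queue=[E] q_used=2 → run E
t=9: (idle)
t=10: (idle)
t=11: (idle)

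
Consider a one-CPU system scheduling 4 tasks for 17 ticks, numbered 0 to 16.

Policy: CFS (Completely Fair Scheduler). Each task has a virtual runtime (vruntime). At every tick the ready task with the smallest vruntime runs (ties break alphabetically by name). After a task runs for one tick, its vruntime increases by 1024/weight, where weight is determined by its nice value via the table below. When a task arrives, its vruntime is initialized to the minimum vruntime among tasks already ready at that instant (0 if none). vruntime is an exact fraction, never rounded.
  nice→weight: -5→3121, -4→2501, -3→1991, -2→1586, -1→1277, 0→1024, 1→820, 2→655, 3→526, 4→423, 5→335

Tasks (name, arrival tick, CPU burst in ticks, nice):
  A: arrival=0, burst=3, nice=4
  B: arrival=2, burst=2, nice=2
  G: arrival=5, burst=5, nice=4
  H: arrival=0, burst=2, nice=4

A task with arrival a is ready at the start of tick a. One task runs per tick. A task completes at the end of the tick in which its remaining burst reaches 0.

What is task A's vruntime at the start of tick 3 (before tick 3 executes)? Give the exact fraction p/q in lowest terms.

vruntime(A, start of tick 3) = 2048/423

t=0: vr[A=0 H=0] → run A
t=1: vr[A=1024/423 H=0] → run H
t=2: vr[A=1024/423 B=1024/423 H=1024/423] → run A
t=3: vr[A=2048/423 B=1024/423 H=1024/423] → run B
t=4: vr[A=2048/423 B=1103872/277065 H=1024/423] → run H
t=5: vr[A=2048/423 B=1103872/277065 G=1103872/277065] → run B
t=6: vr[A=2048/423 G=1103872/277065] → run G
t=7: vr[A=2048/423 G=1774592/277065] → run A
t=8: vr[G=1774592/277065] → run G
t=9: vr[G=815104/92355] → run G
t=10: vr[G=3116032/277065] → run G
t=11: vr[G=3786752/277065] → run G
t=12: (idle)
t=13: (idle)
t=14: (idle)
t=15: (idle)
t=16: (idle)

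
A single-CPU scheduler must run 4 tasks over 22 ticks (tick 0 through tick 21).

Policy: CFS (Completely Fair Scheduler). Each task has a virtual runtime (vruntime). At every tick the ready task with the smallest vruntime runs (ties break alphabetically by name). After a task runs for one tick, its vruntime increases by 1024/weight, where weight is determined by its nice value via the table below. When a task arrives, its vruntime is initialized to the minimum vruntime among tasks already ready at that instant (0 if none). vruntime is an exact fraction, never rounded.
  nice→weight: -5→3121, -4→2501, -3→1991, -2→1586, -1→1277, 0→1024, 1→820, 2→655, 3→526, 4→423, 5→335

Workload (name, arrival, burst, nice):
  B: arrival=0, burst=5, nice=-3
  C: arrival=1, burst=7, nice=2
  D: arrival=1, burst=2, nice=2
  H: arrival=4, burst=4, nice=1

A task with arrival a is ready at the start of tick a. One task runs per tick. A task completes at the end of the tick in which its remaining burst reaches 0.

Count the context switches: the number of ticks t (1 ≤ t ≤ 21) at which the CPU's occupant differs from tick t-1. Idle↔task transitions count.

t=0: vr[B=0] → run B
t=1: vr[B=1024/1991 C=1024/1991 D=1024/1991] → run B
t=2: vr[B=2048/1991 C=1024/1991 D=1024/1991] → run C
t=3: vr[B=2048/1991 C=2709504/1304105 D=1024/1991] → run D
t=4: vr[B=2048/1991 C=2709504/1304105 D=2709504/1304105 H=2048/1991] → run B
t=5: vr[B=3072/1991 C=2709504/1304105 D=2709504/1304105 H=2048/1991] → run H
t=6: vr[B=3072/1991 C=2709504/1304105 D=2709504/1304105 H=929536/408155] → run B
t=7: vr[B=4096/1991 C=2709504/1304105 D=2709504/1304105 H=929536/408155] → run B
t=8: vr[C=2709504/1304105 D=2709504/1304105 H=929536/408155] → run C
t=9: vr[C=4748288/1304105 D=2709504/1304105 H=929536/408155] → run D
t=10: vr[C=4748288/1304105 H=929536/408155] → run H
t=11: vr[C=4748288/1304105 H=1439232/408155] → run H
t=12: vr[C=4748288/1304105 H=1948928/408155] → run C
t=13: vr[C=6787072/1304105 H=1948928/408155] → run H
t=14: vr[C=6787072/1304105] → run C
t=15: vr[C=8825856/1304105] → run C
t=16: vr[C=2172928/260821] → run C
t=17: vr[C=12903424/1304105] → run C
t=18: (idle)
t=19: (idle)
t=20: (idle)
t=21: (idle)

context switches = 12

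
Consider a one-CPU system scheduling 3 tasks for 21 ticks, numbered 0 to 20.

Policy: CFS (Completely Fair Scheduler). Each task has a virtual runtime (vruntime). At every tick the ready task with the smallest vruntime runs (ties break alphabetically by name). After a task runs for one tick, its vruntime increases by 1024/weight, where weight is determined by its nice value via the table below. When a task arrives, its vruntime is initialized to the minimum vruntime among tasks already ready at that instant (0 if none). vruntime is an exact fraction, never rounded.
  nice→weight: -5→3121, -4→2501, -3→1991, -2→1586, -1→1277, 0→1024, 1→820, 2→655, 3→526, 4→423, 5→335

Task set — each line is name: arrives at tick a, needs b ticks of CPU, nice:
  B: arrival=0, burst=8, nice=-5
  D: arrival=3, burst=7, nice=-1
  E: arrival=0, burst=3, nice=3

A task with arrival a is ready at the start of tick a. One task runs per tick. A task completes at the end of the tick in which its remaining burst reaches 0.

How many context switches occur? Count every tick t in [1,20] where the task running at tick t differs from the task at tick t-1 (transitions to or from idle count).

t=0: vr[B=0 E=0] → run B
t=1: vr[B=1024/3121 E=0] → run E
t=2: vr[B=1024/3121 E=512/263] → run B
t=3: vr[B=2048/3121 D=2048/3121 E=512/263] → run B
t=4: vr[B=3072/3121 D=2048/3121 E=512/263] → run D
t=5: vr[B=3072/3121 D=5811200/3985517 E=512/263] → run B
t=6: vr[B=4096/3121 D=5811200/3985517 E=512/263] → run B
t=7: vr[B=5120/3121 D=5811200/3985517 E=512/263] → run D
t=8: vr[B=5120/3121 D=9007104/3985517 E=512/263] → run B
t=9: vr[B=6144/3121 D=9007104/3985517 E=512/263] → run E
t=10: vr[B=6144/3121 D=9007104/3985517 E=1024/263] → run B
t=11: vr[B=7168/3121 D=9007104/3985517 E=1024/263] → run D
t=12: vr[B=7168/3121 D=12203008/3985517 E=1024/263] → run B
t=13: vr[D=12203008/3985517 E=1024/263] → run D
t=14: vr[D=15398912/3985517 E=1024/263] → run D
t=15: vr[D=18594816/3985517 E=1024/263] → run E
t=16: vr[D=18594816/3985517] → run D
t=17: vr[D=21790720/3985517] → run D
t=18: (idle)
t=19: (idle)
t=20: (idle)

context switches = 14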